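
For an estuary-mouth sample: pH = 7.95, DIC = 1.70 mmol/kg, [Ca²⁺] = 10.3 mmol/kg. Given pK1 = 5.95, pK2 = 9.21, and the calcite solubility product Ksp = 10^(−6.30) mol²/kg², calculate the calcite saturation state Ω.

Ω = 1.80

α₂ = 1 / (1 + [H⁺]/K2 + [H⁺]²/(K1K2)) = 1 / (1 + 10^+1.26 + 10^-0.74)
   = 1 / (1 + 18.197 + 0.18197) = 1/19.379 = 0.05160
[CO3²⁻] = α₂ × DIC = 0.05160 × 1.70 = 0.08772 mmol/kg
Ksp = 10^(−6.30) = 5.012×10^-7
Ω = [Ca²⁺][CO3²⁻]/Ksp = (10.3×10^-3)(8.772×10^-5) / 5.012×10^-7 = 1.80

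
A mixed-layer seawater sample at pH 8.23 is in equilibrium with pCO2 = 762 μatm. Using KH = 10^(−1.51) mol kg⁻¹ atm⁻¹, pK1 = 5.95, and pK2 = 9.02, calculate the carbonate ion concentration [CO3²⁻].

[CO2*] = KH · pCO2 = 10^(−1.51) × 762×10^-6 = 2.355×10^-5 mol/kg
α₀ = 1/(1 + K1/[H⁺] + K1K2/[H⁺]²) = 1/(1 + 10^+2.28 + 10^+1.49) = 0.004495
DIC = [CO2*]/α₀ = 2.355×10^-5 / 0.004495 = 5.238 mmol/kg
[CO3²⁻] = α₂·DIC; α₂ = 0.1389, so [CO3²⁻] = 0.1389 × 5.238 = 0.728 mmol/kg

[CO3²⁻] = 0.728 mmol/kg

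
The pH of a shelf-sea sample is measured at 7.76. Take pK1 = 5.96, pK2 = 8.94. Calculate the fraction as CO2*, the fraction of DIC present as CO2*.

α₀ = 0.0146

α₀ = 1 / (1 + K1/[H⁺] + K1K2/[H⁺]²) = 1 / (1 + 10^+1.80 + 10^+0.62)
   = 1 / (1 + 63.096 + 4.1687) = 1/68.264 = 0.01465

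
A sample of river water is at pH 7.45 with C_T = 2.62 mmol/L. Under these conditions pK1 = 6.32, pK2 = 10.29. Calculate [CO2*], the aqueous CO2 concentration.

[CO2*] = 0.181 mmol/L

α₀ = 1 / (1 + K1/[H⁺] + K1K2/[H⁺]²) = 1 / (1 + 10^+1.13 + 10^-1.71)
   = 1 / (1 + 13.490 + 0.019498) = 1/14.509 = 0.06892
[CO2*] = α₀ × DIC = 0.06892 × 2.62 = 0.181 mmol/L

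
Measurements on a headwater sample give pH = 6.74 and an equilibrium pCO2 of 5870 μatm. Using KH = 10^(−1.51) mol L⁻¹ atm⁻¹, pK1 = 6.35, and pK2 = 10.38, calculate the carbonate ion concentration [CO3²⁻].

[CO3²⁻] = 0.102 μmol/L

[CO2*] = KH · pCO2 = 10^(−1.51) × 5870×10^-6 = 1.814×10^-4 mol/L
α₀ = 1/(1 + K1/[H⁺] + K1K2/[H⁺]²) = 1/(1 + 10^+0.39 + 10^-3.25) = 0.2894
DIC = [CO2*]/α₀ = 1.814×10^-4 / 0.2894 = 0.6268 mmol/L
[CO3²⁻] = α₂·DIC; α₂ = 0.0001627, so [CO3²⁻] = 0.0001627 × 0.6268 = 0.000102 mmol/L = 0.102 μmol/L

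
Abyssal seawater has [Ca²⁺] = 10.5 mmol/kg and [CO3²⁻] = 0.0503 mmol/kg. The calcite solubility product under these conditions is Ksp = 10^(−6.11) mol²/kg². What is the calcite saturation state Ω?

Ksp = 10^(−6.11) = 7.762×10^-7
Ω = [Ca²⁺][CO3²⁻]/Ksp = (10.5×10^-3)(0.0503×10^-3) / 7.762×10^-7 = 0.680

Ω = 0.680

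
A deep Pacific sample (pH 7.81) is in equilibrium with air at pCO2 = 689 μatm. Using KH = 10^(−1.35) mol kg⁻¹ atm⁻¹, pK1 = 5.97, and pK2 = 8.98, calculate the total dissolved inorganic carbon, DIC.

DIC = 2.30 mmol/kg

[CO2*] = KH · pCO2 = 10^(−1.35) × 689×10^-6 = 3.078×10^-5 mol/kg
α₀ = 1/(1 + K1/[H⁺] + K1K2/[H⁺]²) = 1/(1 + 10^+1.84 + 10^+0.67) = 0.01336
DIC = [CO2*]/α₀ = 3.078×10^-5 / 0.01336 = 2.30 mmol/kg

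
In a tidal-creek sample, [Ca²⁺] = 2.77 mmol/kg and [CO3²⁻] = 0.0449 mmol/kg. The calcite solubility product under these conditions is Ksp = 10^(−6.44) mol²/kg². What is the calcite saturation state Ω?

Ω = 0.343

Ksp = 10^(−6.44) = 3.631×10^-7
Ω = [Ca²⁺][CO3²⁻]/Ksp = (2.77×10^-3)(0.0449×10^-3) / 3.631×10^-7 = 0.343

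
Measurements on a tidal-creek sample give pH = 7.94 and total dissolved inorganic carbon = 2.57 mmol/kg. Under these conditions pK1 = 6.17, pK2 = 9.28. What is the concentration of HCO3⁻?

[HCO3⁻] = 2.42 mmol/kg

α₁ = 1 / (1 + [H⁺]/K1 + K2/[H⁺]) = 1 / (1 + 10^-1.77 + 10^-1.34)
   = 1 / (1 + 0.016982 + 0.045709) = 1/1.0627 = 0.9410
[HCO3⁻] = α₁ × DIC = 0.9410 × 2.57 = 2.42 mmol/kg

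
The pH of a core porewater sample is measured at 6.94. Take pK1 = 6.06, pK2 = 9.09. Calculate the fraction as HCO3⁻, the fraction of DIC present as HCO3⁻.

α₁ = 1 / (1 + [H⁺]/K1 + K2/[H⁺]) = 1 / (1 + 10^-0.88 + 10^-2.15)
   = 1 / (1 + 0.13183 + 0.0070795) = 1/1.1389 = 0.8780

α₁ = 0.878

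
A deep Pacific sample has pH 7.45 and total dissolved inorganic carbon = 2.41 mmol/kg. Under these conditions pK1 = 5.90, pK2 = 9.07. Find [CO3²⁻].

[CO3²⁻] = 0.0549 mmol/kg

α₂ = 1 / (1 + [H⁺]/K2 + [H⁺]²/(K1K2)) = 1 / (1 + 10^+1.62 + 10^+0.07)
   = 1 / (1 + 41.687 + 1.1749) = 1/43.862 = 0.02280
[CO3²⁻] = α₂ × DIC = 0.02280 × 2.41 = 0.0549 mmol/kg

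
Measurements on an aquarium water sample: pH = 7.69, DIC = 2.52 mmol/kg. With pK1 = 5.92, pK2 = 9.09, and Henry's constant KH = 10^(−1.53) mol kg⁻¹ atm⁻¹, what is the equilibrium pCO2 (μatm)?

pCO2 = 1370 μatm

α₀ = 1 / (1 + K1/[H⁺] + K1K2/[H⁺]²) = 1 / (1 + 10^+1.77 + 10^+0.37)
   = 1 / (1 + 58.884 + 2.3442) = 1/62.229 = 0.01607
[CO2*] = α₀ × DIC = 0.01607 × 2.52 = 0.04050 mmol/kg
pCO2 = [CO2*]/KH = 4.050×10^-5 / 2.951×10^-2 = 1370 μatm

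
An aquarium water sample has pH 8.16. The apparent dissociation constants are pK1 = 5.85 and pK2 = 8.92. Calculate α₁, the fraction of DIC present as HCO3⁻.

α₁ = 0.848

α₁ = 1 / (1 + [H⁺]/K1 + K2/[H⁺]) = 1 / (1 + 10^-2.31 + 10^-0.76)
   = 1 / (1 + 0.0048978 + 0.17378) = 1/1.1787 = 0.8484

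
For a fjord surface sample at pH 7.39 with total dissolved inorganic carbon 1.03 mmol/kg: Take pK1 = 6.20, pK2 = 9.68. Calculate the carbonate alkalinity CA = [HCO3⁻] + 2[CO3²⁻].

CA = [HCO3⁻] + 2[CO3²⁻] = (α₁ + 2α₂)·DIC
At pH 7.39: [H⁺]/K1 = 10^-1.19 = 0.064565, K2/[H⁺] = 10^-2.29 = 0.0051286
α₁ = 1/(1 + 0.064565 + 0.0051286) = 1/1.0697 = 0.9348; α₂ = α₁·K2/[H⁺] = 0.004794
α₁ + 2α₂ = 0.9444
CA = 0.9444 × 1.03 = 0.973 mmol/kg

CA = 0.973 mmol/kg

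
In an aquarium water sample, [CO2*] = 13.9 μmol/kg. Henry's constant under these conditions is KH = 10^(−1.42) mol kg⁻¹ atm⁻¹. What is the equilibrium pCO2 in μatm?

pCO2 = 366 μatm

KH = 10^(−1.42) = 3.802×10^-2 mol kg⁻¹ atm⁻¹
pCO2 = [CO2*]/KH = 13.9×10^-6 / 3.802×10^-2 = 3.66×10^-4 atm = 366 μatm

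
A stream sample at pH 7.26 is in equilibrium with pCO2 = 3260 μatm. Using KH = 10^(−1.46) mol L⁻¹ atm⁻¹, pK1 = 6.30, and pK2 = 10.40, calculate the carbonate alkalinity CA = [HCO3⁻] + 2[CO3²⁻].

[CO2*] = KH · pCO2 = 10^(−1.46) × 3260×10^-6 = 1.130×10^-4 mol/L
α₀ = 1/(1 + K1/[H⁺] + K1K2/[H⁺]²) = 1/(1 + 10^+0.96 + 10^-2.18) = 0.09875
DIC = [CO2*]/α₀ = 1.130×10^-4 / 0.09875 = 1.145 mmol/L
CA = (α₁ + 2α₂)·DIC = (0.9006 + 2×0.0006524) × 1.145 = 1.03 mmol/L

CA = 1.03 mmol/L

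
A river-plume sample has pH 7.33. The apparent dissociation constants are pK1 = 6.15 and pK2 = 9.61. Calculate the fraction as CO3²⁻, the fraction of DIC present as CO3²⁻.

α₂ = 0.00490

α₂ = 1 / (1 + [H⁺]/K2 + [H⁺]²/(K1K2)) = 1 / (1 + 10^+2.28 + 10^+1.10)
   = 1 / (1 + 190.55 + 12.589) = 1/204.14 = 0.004899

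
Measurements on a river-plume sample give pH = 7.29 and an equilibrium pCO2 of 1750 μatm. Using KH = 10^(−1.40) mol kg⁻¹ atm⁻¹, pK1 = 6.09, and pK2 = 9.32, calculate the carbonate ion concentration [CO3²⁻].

[CO3²⁻] = 10.3 μmol/kg

[CO2*] = KH · pCO2 = 10^(−1.40) × 1750×10^-6 = 6.967×10^-5 mol/kg
α₀ = 1/(1 + K1/[H⁺] + K1K2/[H⁺]²) = 1/(1 + 10^+1.20 + 10^-0.83) = 0.05883
DIC = [CO2*]/α₀ = 6.967×10^-5 / 0.05883 = 1.184 mmol/kg
[CO3²⁻] = α₂·DIC; α₂ = 0.008702, so [CO3²⁻] = 0.008702 × 1.184 = 0.0103 mmol/kg = 10.3 μmol/kg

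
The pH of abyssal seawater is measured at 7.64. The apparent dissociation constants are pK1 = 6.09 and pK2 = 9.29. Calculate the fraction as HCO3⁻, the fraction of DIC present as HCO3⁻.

α₁ = 1 / (1 + [H⁺]/K1 + K2/[H⁺]) = 1 / (1 + 10^-1.55 + 10^-1.65)
   = 1 / (1 + 0.028184 + 0.022387) = 1/1.0506 = 0.9519

α₁ = 0.952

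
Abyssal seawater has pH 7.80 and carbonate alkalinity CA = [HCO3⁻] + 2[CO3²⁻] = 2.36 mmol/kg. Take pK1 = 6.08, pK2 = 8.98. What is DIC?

CA = [HCO3⁻] + 2[CO3²⁻] = (α₁ + 2α₂)·DIC
At pH 7.80: [H⁺]/K1 = 10^-1.72 = 0.019055, K2/[H⁺] = 10^-1.18 = 0.066069
α₁ = 1/(1 + 0.019055 + 0.066069) = 1/1.0851 = 0.9216; α₂ = α₁·K2/[H⁺] = 0.06089
α₁ + 2α₂ = 1.0433
DIC = CA / (α₁ + 2α₂) = 2.36 / 1.0433 = 2.26 mmol/kg

DIC = 2.26 mmol/kg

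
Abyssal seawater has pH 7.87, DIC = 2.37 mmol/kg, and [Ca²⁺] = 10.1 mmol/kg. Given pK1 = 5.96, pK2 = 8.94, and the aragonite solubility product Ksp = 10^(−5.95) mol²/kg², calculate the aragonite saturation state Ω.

α₂ = 1 / (1 + [H⁺]/K2 + [H⁺]²/(K1K2)) = 1 / (1 + 10^+1.07 + 10^-0.84)
   = 1 / (1 + 11.749 + 0.14454) = 1/12.894 = 0.07756
[CO3²⁻] = α₂ × DIC = 0.07756 × 2.37 = 0.1838 mmol/kg
Ksp = 10^(−5.95) = 1.122×10^-6
Ω = [Ca²⁺][CO3²⁻]/Ksp = (10.1×10^-3)(1.838×10^-4) / 1.122×10^-6 = 1.65

Ω = 1.65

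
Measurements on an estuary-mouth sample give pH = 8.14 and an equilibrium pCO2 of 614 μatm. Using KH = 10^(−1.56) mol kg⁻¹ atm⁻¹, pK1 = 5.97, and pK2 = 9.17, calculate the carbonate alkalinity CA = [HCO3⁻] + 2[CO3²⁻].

CA = 2.97 mmol/kg

[CO2*] = KH · pCO2 = 10^(−1.56) × 614×10^-6 = 1.691×10^-5 mol/kg
α₀ = 1/(1 + K1/[H⁺] + K1K2/[H⁺]²) = 1/(1 + 10^+2.17 + 10^+1.14) = 0.006146
DIC = [CO2*]/α₀ = 1.691×10^-5 / 0.006146 = 2.752 mmol/kg
CA = (α₁ + 2α₂)·DIC = (0.9090 + 2×0.08483) × 2.752 = 2.97 mmol/kg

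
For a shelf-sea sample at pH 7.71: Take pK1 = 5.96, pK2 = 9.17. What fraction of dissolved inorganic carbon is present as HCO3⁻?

α₁ = 0.950

α₁ = 1 / (1 + [H⁺]/K1 + K2/[H⁺]) = 1 / (1 + 10^-1.75 + 10^-1.46)
   = 1 / (1 + 0.017783 + 0.034674) = 1/1.0525 = 0.9502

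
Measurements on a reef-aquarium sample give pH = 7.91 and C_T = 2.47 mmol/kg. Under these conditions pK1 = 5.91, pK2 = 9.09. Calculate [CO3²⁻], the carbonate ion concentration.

[CO3²⁻] = 0.152 mmol/kg

α₂ = 1 / (1 + [H⁺]/K2 + [H⁺]²/(K1K2)) = 1 / (1 + 10^+1.18 + 10^-0.82)
   = 1 / (1 + 15.136 + 0.15136) = 1/16.287 = 0.06140
[CO3²⁻] = α₂ × DIC = 0.06140 × 2.47 = 0.152 mmol/kg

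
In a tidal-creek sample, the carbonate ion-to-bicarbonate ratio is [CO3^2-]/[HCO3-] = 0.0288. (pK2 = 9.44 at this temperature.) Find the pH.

pH = 7.90

From K2 = [H⁺][CO3^2-]/[HCO3-]:  pH = pK2 + log₁₀([CO3^2-]/[HCO3-])
log₁₀(0.0288) = -1.541
pH = 9.44 + (-1.541) = 7.90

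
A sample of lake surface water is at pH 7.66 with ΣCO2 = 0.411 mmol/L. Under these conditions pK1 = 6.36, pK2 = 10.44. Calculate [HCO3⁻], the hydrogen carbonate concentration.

α₁ = 1 / (1 + [H⁺]/K1 + K2/[H⁺]) = 1 / (1 + 10^-1.30 + 10^-2.78)
   = 1 / (1 + 0.050119 + 0.0016596) = 1/1.0518 = 0.9508
[HCO3⁻] = α₁ × DIC = 0.9508 × 0.411 = 0.391 mmol/L

[HCO3⁻] = 0.391 mmol/L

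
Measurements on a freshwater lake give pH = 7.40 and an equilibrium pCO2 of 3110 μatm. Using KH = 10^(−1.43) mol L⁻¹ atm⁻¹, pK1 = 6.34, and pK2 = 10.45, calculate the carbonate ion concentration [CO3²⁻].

[CO3²⁻] = 1.18 μmol/L

[CO2*] = KH · pCO2 = 10^(−1.43) × 3110×10^-6 = 1.155×10^-4 mol/L
α₀ = 1/(1 + K1/[H⁺] + K1K2/[H⁺]²) = 1/(1 + 10^+1.06 + 10^-1.99) = 0.08005
DIC = [CO2*]/α₀ = 1.155×10^-4 / 0.08005 = 1.443 mmol/L
[CO3²⁻] = α₂·DIC; α₂ = 0.0008192, so [CO3²⁻] = 0.0008192 × 1.443 = 0.00118 mmol/L = 1.18 μmol/L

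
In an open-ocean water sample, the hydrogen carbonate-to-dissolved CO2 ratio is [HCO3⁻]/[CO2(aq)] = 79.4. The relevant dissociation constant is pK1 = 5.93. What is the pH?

From K1 = [H⁺][HCO3⁻]/[CO2(aq)]:  pH = pK1 + log₁₀([HCO3⁻]/[CO2(aq)])
log₁₀(79.4) = +1.900
pH = 5.93 + (+1.900) = 7.83

pH = 7.83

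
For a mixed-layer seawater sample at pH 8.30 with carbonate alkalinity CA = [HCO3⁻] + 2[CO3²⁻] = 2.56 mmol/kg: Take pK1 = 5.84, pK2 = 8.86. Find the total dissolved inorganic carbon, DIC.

DIC = 2.11 mmol/kg

CA = [HCO3⁻] + 2[CO3²⁻] = (α₁ + 2α₂)·DIC
At pH 8.30: [H⁺]/K1 = 10^-2.46 = 0.0034674, K2/[H⁺] = 10^-0.56 = 0.27542
α₁ = 1/(1 + 0.0034674 + 0.27542) = 1/1.2789 = 0.7819; α₂ = α₁·K2/[H⁺] = 0.2154
α₁ + 2α₂ = 1.2126
DIC = CA / (α₁ + 2α₂) = 2.56 / 1.2126 = 2.11 mmol/kg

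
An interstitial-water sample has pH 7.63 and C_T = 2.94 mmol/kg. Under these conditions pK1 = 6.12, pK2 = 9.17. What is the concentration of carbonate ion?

[CO3²⁻] = 0.0800 mmol/kg

α₂ = 1 / (1 + [H⁺]/K2 + [H⁺]²/(K1K2)) = 1 / (1 + 10^+1.54 + 10^+0.03)
   = 1 / (1 + 34.674 + 1.0715) = 1/36.745 = 0.02721
[CO3²⁻] = α₂ × DIC = 0.02721 × 2.94 = 0.0800 mmol/kg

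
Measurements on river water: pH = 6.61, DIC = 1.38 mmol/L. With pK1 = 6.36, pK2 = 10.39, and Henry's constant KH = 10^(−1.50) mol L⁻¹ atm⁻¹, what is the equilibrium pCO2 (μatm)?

pCO2 = 1.57×10^4 μatm

α₀ = 1 / (1 + K1/[H⁺] + K1K2/[H⁺]²) = 1 / (1 + 10^+0.25 + 10^-3.53)
   = 1 / (1 + 1.7783 + 0.00029512) = 1/2.7786 = 0.3599
[CO2*] = α₀ × DIC = 0.3599 × 1.38 = 0.4967 mmol/L
pCO2 = [CO2*]/KH = 4.967×10^-4 / 3.162×10^-2 = 1.57×10^4 μatm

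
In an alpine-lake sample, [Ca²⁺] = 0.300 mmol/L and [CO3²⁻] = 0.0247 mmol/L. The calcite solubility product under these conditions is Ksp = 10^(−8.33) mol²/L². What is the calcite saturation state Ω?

Ksp = 10^(−8.33) = 4.677×10^-9
Ω = [Ca²⁺][CO3²⁻]/Ksp = (0.300×10^-3)(0.0247×10^-3) / 4.677×10^-9 = 1.58

Ω = 1.58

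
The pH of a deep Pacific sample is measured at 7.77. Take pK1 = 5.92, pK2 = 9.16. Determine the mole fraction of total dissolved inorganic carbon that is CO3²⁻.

α₂ = 0.0386

α₂ = 1 / (1 + [H⁺]/K2 + [H⁺]²/(K1K2)) = 1 / (1 + 10^+1.39 + 10^-0.46)
   = 1 / (1 + 24.547 + 0.34674) = 1/25.894 = 0.03862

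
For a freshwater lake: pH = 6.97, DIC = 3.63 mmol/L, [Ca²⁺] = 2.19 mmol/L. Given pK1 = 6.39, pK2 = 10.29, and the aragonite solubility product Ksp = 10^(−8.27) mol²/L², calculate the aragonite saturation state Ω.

Ω = 0.561

α₂ = 1 / (1 + [H⁺]/K2 + [H⁺]²/(K1K2)) = 1 / (1 + 10^+3.32 + 10^+2.74)
   = 1 / (1 + 2089.3 + 549.54) = 1/2639.8 = 0.0003788
[CO3²⁻] = α₂ × DIC = 0.0003788 × 3.63 = 0.001375 mmol/L = 1.375 μmol/L
Ksp = 10^(−8.27) = 5.370×10^-9
Ω = [Ca²⁺][CO3²⁻]/Ksp = (2.19×10^-3)(1.375×10^-6) / 5.370×10^-9 = 0.561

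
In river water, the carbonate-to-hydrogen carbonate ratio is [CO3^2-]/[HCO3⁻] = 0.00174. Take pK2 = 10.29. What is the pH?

From K2 = [H⁺][CO3^2-]/[HCO3⁻]:  pH = pK2 + log₁₀([CO3^2-]/[HCO3⁻])
log₁₀(0.00174) = -2.759
pH = 10.29 + (-2.759) = 7.53

pH = 7.53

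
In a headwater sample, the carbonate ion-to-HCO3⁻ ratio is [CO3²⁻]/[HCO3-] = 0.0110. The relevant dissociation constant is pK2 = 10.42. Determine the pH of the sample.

From K2 = [H⁺][CO3²⁻]/[HCO3-]:  pH = pK2 + log₁₀([CO3²⁻]/[HCO3-])
log₁₀(0.0110) = -1.959
pH = 10.42 + (-1.959) = 8.46

pH = 8.46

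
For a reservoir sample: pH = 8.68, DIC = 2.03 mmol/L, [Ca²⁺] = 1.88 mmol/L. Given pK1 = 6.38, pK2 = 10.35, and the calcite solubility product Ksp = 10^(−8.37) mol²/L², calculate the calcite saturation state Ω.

Ω = 18.6

α₂ = 1 / (1 + [H⁺]/K2 + [H⁺]²/(K1K2)) = 1 / (1 + 10^+1.67 + 10^-0.63)
   = 1 / (1 + 46.774 + 0.23442) = 1/48.008 = 0.02083
[CO3²⁻] = α₂ × DIC = 0.02083 × 2.03 = 0.04228 mmol/L
Ksp = 10^(−8.37) = 4.266×10^-9
Ω = [Ca²⁺][CO3²⁻]/Ksp = (1.88×10^-3)(4.228×10^-5) / 4.266×10^-9 = 18.6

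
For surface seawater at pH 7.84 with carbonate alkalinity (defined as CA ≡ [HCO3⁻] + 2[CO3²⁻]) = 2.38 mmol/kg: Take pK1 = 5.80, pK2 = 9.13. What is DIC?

CA = [HCO3⁻] + 2[CO3²⁻] = (α₁ + 2α₂)·DIC
At pH 7.84: [H⁺]/K1 = 10^-2.04 = 0.0091201, K2/[H⁺] = 10^-1.29 = 0.051286
α₁ = 1/(1 + 0.0091201 + 0.051286) = 1/1.0604 = 0.9430; α₂ = α₁·K2/[H⁺] = 0.04836
α₁ + 2α₂ = 1.0398
DIC = CA / (α₁ + 2α₂) = 2.38 / 1.0398 = 2.29 mmol/kg

DIC = 2.29 mmol/kg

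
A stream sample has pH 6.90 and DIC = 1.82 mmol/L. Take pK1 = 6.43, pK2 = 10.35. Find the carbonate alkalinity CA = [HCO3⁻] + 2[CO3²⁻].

CA = 1.36 mmol/L

CA = [HCO3⁻] + 2[CO3²⁻] = (α₁ + 2α₂)·DIC
At pH 6.90: [H⁺]/K1 = 10^-0.47 = 0.33884, K2/[H⁺] = 10^-3.45 = 0.00035481
α₁ = 1/(1 + 0.33884 + 0.00035481) = 1/1.3392 = 0.7467; α₂ = α₁·K2/[H⁺] = 0.0002649
α₁ + 2α₂ = 0.7472
CA = 0.7472 × 1.82 = 1.36 mmol/L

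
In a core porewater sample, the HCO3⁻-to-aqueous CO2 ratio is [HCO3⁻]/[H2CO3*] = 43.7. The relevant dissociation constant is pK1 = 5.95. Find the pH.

pH = 7.59

From K1 = [H⁺][HCO3⁻]/[H2CO3*]:  pH = pK1 + log₁₀([HCO3⁻]/[H2CO3*])
log₁₀(43.7) = +1.640
pH = 5.95 + (+1.640) = 7.59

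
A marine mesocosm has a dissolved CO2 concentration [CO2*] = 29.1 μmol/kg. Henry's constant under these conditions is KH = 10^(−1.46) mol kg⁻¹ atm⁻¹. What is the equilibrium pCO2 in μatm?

pCO2 = 839 μatm

KH = 10^(−1.46) = 3.467×10^-2 mol kg⁻¹ atm⁻¹
pCO2 = [CO2*]/KH = 29.1×10^-6 / 3.467×10^-2 = 8.39×10^-4 atm = 839 μatm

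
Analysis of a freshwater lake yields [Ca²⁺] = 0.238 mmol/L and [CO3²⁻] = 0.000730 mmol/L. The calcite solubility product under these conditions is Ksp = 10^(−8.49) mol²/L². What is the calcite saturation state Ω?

Ksp = 10^(−8.49) = 3.236×10^-9
Ω = [Ca²⁺][CO3²⁻]/Ksp = (0.238×10^-3)(0.000730×10^-3) / 3.236×10^-9 = 0.0537

Ω = 0.0537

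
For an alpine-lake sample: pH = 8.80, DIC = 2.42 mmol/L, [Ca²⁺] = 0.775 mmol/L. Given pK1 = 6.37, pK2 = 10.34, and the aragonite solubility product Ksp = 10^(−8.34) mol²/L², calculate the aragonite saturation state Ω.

α₂ = 1 / (1 + [H⁺]/K2 + [H⁺]²/(K1K2)) = 1 / (1 + 10^+1.54 + 10^-0.89)
   = 1 / (1 + 34.674 + 0.12882) = 1/35.803 = 0.02793
[CO3²⁻] = α₂ × DIC = 0.02793 × 2.42 = 0.06759 mmol/L
Ksp = 10^(−8.34) = 4.571×10^-9
Ω = [Ca²⁺][CO3²⁻]/Ksp = (0.775×10^-3)(6.759×10^-5) / 4.571×10^-9 = 11.5

Ω = 11.5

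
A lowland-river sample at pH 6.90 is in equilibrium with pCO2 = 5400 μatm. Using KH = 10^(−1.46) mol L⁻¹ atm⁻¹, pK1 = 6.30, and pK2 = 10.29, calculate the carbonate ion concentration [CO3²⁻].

[CO3²⁻] = 0.304 μmol/L

[CO2*] = KH · pCO2 = 10^(−1.46) × 5400×10^-6 = 1.872×10^-4 mol/L
α₀ = 1/(1 + K1/[H⁺] + K1K2/[H⁺]²) = 1/(1 + 10^+0.60 + 10^-2.79) = 0.2007
DIC = [CO2*]/α₀ = 1.872×10^-4 / 0.2007 = 0.9329 mmol/L
[CO3²⁻] = α₂·DIC; α₂ = 0.0003255, so [CO3²⁻] = 0.0003255 × 0.9329 = 0.000304 mmol/L = 0.304 μmol/L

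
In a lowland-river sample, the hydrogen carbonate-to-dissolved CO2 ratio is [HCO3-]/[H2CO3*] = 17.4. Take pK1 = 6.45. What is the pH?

pH = 7.69

From K1 = [H⁺][HCO3-]/[H2CO3*]:  pH = pK1 + log₁₀([HCO3-]/[H2CO3*])
log₁₀(17.4) = +1.241
pH = 6.45 + (+1.241) = 7.69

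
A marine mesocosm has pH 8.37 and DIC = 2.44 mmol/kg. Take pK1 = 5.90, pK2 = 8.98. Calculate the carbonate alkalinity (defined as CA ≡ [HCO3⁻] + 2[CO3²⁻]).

CA = 2.91 mmol/kg

CA = [HCO3⁻] + 2[CO3²⁻] = (α₁ + 2α₂)·DIC
At pH 8.37: [H⁺]/K1 = 10^-2.47 = 0.0033884, K2/[H⁺] = 10^-0.61 = 0.24547
α₁ = 1/(1 + 0.0033884 + 0.24547) = 1/1.2489 = 0.8007; α₂ = α₁·K2/[H⁺] = 0.1966
α₁ + 2α₂ = 1.1938
CA = 1.1938 × 2.44 = 2.91 mmol/kg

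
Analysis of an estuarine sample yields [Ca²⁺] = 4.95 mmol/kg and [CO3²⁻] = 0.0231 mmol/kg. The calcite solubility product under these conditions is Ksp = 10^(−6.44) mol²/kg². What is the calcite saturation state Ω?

Ksp = 10^(−6.44) = 3.631×10^-7
Ω = [Ca²⁺][CO3²⁻]/Ksp = (4.95×10^-3)(0.0231×10^-3) / 3.631×10^-7 = 0.315

Ω = 0.315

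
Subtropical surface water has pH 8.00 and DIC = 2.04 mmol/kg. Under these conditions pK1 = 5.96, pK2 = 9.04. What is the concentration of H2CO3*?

[CO2*] = 16.9 μmol/kg

α₀ = 1 / (1 + K1/[H⁺] + K1K2/[H⁺]²) = 1 / (1 + 10^+2.04 + 10^+1.00)
   = 1 / (1 + 109.65 + 10.000) = 1/120.65 = 0.008289
[CO2*] = α₀ × DIC = 0.008289 × 2.04 = 0.0169 mmol/kg = 16.9 μmol/kg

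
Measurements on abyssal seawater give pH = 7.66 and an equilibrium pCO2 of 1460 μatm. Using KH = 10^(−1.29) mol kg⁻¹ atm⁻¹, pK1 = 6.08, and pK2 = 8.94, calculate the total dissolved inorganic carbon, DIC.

[CO2*] = KH · pCO2 = 10^(−1.29) × 1460×10^-6 = 7.488×10^-5 mol/kg
α₀ = 1/(1 + K1/[H⁺] + K1K2/[H⁺]²) = 1/(1 + 10^+1.58 + 10^+0.30) = 0.02438
DIC = [CO2*]/α₀ = 7.488×10^-5 / 0.02438 = 3.07 mmol/kg

DIC = 3.07 mmol/kg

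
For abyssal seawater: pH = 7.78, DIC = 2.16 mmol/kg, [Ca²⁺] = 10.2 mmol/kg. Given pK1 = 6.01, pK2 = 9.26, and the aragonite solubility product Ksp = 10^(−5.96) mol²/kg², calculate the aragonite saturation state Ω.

Ω = 0.634

α₂ = 1 / (1 + [H⁺]/K2 + [H⁺]²/(K1K2)) = 1 / (1 + 10^+1.48 + 10^-0.29)
   = 1 / (1 + 30.200 + 0.51286) = 1/31.712 = 0.03153
[CO3²⁻] = α₂ × DIC = 0.03153 × 2.16 = 0.06811 mmol/kg
Ksp = 10^(−5.96) = 1.096×10^-6
Ω = [Ca²⁺][CO3²⁻]/Ksp = (10.2×10^-3)(6.811×10^-5) / 1.096×10^-6 = 0.634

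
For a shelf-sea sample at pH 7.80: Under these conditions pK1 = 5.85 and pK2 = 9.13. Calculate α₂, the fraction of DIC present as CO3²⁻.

α₂ = 1 / (1 + [H⁺]/K2 + [H⁺]²/(K1K2)) = 1 / (1 + 10^+1.33 + 10^-0.62)
   = 1 / (1 + 21.380 + 0.23988) = 1/22.620 = 0.04421

α₂ = 0.0442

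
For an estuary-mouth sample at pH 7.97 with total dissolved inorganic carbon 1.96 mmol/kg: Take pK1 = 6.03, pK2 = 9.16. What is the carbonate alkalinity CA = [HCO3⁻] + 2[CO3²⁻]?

CA = 2.06 mmol/kg

CA = [HCO3⁻] + 2[CO3²⁻] = (α₁ + 2α₂)·DIC
At pH 7.97: [H⁺]/K1 = 10^-1.94 = 0.011482, K2/[H⁺] = 10^-1.19 = 0.064565
α₁ = 1/(1 + 0.011482 + 0.064565) = 1/1.0760 = 0.9293; α₂ = α₁·K2/[H⁺] = 0.06000
α₁ + 2α₂ = 1.0493
CA = 1.0493 × 1.96 = 2.06 mmol/kg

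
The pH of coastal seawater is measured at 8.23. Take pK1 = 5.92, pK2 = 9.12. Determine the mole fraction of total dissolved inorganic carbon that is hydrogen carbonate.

α₁ = 1 / (1 + [H⁺]/K1 + K2/[H⁺]) = 1 / (1 + 10^-2.31 + 10^-0.89)
   = 1 / (1 + 0.0048978 + 0.12882) = 1/1.1337 = 0.8820

α₁ = 0.882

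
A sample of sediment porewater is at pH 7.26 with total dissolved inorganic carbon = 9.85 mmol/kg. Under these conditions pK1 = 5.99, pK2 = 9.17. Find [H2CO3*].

[CO2*] = 0.496 mmol/kg

α₀ = 1 / (1 + K1/[H⁺] + K1K2/[H⁺]²) = 1 / (1 + 10^+1.27 + 10^-0.64)
   = 1 / (1 + 18.621 + 0.22909) = 1/19.850 = 0.05038
[CO2*] = α₀ × DIC = 0.05038 × 9.85 = 0.496 mmol/kg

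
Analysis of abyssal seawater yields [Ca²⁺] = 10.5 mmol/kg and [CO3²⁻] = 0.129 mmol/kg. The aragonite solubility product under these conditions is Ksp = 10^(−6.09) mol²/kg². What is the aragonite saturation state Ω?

Ksp = 10^(−6.09) = 8.128×10^-7
Ω = [Ca²⁺][CO3²⁻]/Ksp = (10.5×10^-3)(0.129×10^-3) / 8.128×10^-7 = 1.67

Ω = 1.67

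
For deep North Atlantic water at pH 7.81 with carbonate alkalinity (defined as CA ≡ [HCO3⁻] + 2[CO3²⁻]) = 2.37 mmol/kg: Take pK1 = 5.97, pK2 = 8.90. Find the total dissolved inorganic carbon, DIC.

DIC = 2.23 mmol/kg

CA = [HCO3⁻] + 2[CO3²⁻] = (α₁ + 2α₂)·DIC
At pH 7.81: [H⁺]/K1 = 10^-1.84 = 0.014454, K2/[H⁺] = 10^-1.09 = 0.081283
α₁ = 1/(1 + 0.014454 + 0.081283) = 1/1.0957 = 0.9126; α₂ = α₁·K2/[H⁺] = 0.07418
α₁ + 2α₂ = 1.0610
DIC = CA / (α₁ + 2α₂) = 2.37 / 1.0610 = 2.23 mmol/kg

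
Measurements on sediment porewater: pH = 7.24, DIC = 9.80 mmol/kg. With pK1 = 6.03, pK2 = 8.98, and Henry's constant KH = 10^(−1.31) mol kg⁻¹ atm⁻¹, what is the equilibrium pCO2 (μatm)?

pCO2 = 1.14×10^4 μatm

α₀ = 1 / (1 + K1/[H⁺] + K1K2/[H⁺]²) = 1 / (1 + 10^+1.21 + 10^-0.53)
   = 1 / (1 + 16.218 + 0.29512) = 1/17.513 = 0.05710
[CO2*] = α₀ × DIC = 0.05710 × 9.80 = 0.5596 mmol/kg
pCO2 = [CO2*]/KH = 5.596×10^-4 / 4.898×10^-2 = 1.14×10^4 μatm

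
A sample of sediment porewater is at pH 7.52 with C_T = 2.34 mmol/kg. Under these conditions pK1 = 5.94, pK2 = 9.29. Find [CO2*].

α₀ = 1 / (1 + K1/[H⁺] + K1K2/[H⁺]²) = 1 / (1 + 10^+1.58 + 10^-0.19)
   = 1 / (1 + 38.019 + 0.64565) = 1/39.665 = 0.02521
[CO2*] = α₀ × DIC = 0.02521 × 2.34 = 0.0590 mmol/kg

[CO2*] = 0.0590 mmol/kg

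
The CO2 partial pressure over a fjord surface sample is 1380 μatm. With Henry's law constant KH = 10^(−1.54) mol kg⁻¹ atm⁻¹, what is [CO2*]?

KH = 10^(−1.54) = 2.884×10^-2 mol kg⁻¹ atm⁻¹
[CO2*] = KH · pCO2 = 2.884×10^-2 × 1380×10^-6 atm = 3.98×10^-5 mol/kg

[CO2*] = 39.8 μmol/kg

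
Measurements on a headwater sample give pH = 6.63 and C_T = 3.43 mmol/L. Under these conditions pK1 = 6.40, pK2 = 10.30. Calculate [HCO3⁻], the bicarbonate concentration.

[HCO3⁻] = 2.16 mmol/L

α₁ = 1 / (1 + [H⁺]/K1 + K2/[H⁺]) = 1 / (1 + 10^-0.23 + 10^-3.67)
   = 1 / (1 + 0.58884 + 0.00021380) = 1/1.5891 = 0.6293
[HCO3⁻] = α₁ × DIC = 0.6293 × 3.43 = 2.16 mmol/L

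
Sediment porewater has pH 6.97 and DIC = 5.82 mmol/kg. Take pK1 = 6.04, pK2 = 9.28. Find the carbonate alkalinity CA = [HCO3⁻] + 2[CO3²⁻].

CA = [HCO3⁻] + 2[CO3²⁻] = (α₁ + 2α₂)·DIC
At pH 6.97: [H⁺]/K1 = 10^-0.93 = 0.11749, K2/[H⁺] = 10^-2.31 = 0.0048978
α₁ = 1/(1 + 0.11749 + 0.0048978) = 1/1.1224 = 0.8910; α₂ = α₁·K2/[H⁺] = 0.004364
α₁ + 2α₂ = 0.8997
CA = 0.8997 × 5.82 = 5.24 mmol/kg

CA = 5.24 mmol/kg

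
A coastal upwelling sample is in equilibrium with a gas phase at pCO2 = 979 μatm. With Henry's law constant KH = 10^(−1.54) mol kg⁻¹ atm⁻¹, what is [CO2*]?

[CO2*] = 28.2 μmol/kg

KH = 10^(−1.54) = 2.884×10^-2 mol kg⁻¹ atm⁻¹
[CO2*] = KH · pCO2 = 2.884×10^-2 × 979×10^-6 atm = 2.82×10^-5 mol/kg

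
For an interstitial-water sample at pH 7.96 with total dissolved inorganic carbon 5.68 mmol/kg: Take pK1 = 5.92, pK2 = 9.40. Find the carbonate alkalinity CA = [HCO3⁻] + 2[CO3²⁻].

CA = 5.83 mmol/kg

CA = [HCO3⁻] + 2[CO3²⁻] = (α₁ + 2α₂)·DIC
At pH 7.96: [H⁺]/K1 = 10^-2.04 = 0.0091201, K2/[H⁺] = 10^-1.44 = 0.036308
α₁ = 1/(1 + 0.0091201 + 0.036308) = 1/1.0454 = 0.9565; α₂ = α₁·K2/[H⁺] = 0.03473
α₁ + 2α₂ = 1.0260
CA = 1.0260 × 5.68 = 5.83 mmol/kg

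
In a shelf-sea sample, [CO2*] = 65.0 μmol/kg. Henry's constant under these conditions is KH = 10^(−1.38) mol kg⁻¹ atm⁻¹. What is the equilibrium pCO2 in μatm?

pCO2 = 1560 μatm

KH = 10^(−1.38) = 4.169×10^-2 mol kg⁻¹ atm⁻¹
pCO2 = [CO2*]/KH = 65.0×10^-6 / 4.169×10^-2 = 1.56×10^-3 atm = 1560 μatm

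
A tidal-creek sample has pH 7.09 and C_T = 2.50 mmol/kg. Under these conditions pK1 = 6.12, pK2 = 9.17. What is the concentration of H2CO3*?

[CO2*] = 0.240 mmol/kg

α₀ = 1 / (1 + K1/[H⁺] + K1K2/[H⁺]²) = 1 / (1 + 10^+0.97 + 10^-1.11)
   = 1 / (1 + 9.3325 + 0.077625) = 1/10.410 = 0.09606
[CO2*] = α₀ × DIC = 0.09606 × 2.50 = 0.240 mmol/kg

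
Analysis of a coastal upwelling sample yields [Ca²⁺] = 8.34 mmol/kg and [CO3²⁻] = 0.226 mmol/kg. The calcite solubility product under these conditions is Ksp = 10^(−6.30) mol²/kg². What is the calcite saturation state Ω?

Ksp = 10^(−6.30) = 5.012×10^-7
Ω = [Ca²⁺][CO3²⁻]/Ksp = (8.34×10^-3)(0.226×10^-3) / 5.012×10^-7 = 3.76

Ω = 3.76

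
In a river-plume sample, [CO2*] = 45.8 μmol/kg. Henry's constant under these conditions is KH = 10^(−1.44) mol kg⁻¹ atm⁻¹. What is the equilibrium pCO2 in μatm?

KH = 10^(−1.44) = 3.631×10^-2 mol kg⁻¹ atm⁻¹
pCO2 = [CO2*]/KH = 45.8×10^-6 / 3.631×10^-2 = 1.26×10^-3 atm = 1260 μatm

pCO2 = 1260 μatm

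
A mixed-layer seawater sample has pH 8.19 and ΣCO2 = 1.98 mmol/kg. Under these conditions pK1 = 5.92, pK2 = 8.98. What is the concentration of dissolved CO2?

[CO2*] = 9.11 μmol/kg

α₀ = 1 / (1 + K1/[H⁺] + K1K2/[H⁺]²) = 1 / (1 + 10^+2.27 + 10^+1.48)
   = 1 / (1 + 186.21 + 30.200) = 1/217.41 = 0.004600
[CO2*] = α₀ × DIC = 0.004600 × 1.98 = 0.00911 mmol/kg = 9.11 μmol/kg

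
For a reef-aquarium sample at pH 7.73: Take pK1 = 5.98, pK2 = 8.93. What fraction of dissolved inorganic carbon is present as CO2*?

α₀ = 0.0165

α₀ = 1 / (1 + K1/[H⁺] + K1K2/[H⁺]²) = 1 / (1 + 10^+1.75 + 10^+0.55)
   = 1 / (1 + 56.234 + 3.5481) = 1/60.782 = 0.01645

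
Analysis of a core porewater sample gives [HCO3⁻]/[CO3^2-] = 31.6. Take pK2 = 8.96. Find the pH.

pH = 7.46

From K2 = [H⁺][CO3^2-]/[HCO3⁻]:  pH = pK2 − log₁₀([HCO3⁻]/[CO3^2-])
log₁₀(31.6) = +1.500
pH = 8.96 − (+1.500) = 7.46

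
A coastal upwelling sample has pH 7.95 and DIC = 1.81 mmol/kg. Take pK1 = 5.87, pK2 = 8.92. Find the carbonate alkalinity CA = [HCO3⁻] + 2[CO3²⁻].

CA = [HCO3⁻] + 2[CO3²⁻] = (α₁ + 2α₂)·DIC
At pH 7.95: [H⁺]/K1 = 10^-2.08 = 0.0083176, K2/[H⁺] = 10^-0.97 = 0.10715
α₁ = 1/(1 + 0.0083176 + 0.10715) = 1/1.1155 = 0.8965; α₂ = α₁·K2/[H⁺] = 0.09606
α₁ + 2α₂ = 1.0886
CA = 1.0886 × 1.81 = 1.97 mmol/kg

CA = 1.97 mmol/kg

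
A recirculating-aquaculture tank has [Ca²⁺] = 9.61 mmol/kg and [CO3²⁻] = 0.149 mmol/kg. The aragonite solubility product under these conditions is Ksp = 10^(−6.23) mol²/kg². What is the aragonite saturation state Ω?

Ω = 2.43

Ksp = 10^(−6.23) = 5.888×10^-7
Ω = [Ca²⁺][CO3²⁻]/Ksp = (9.61×10^-3)(0.149×10^-3) / 5.888×10^-7 = 2.43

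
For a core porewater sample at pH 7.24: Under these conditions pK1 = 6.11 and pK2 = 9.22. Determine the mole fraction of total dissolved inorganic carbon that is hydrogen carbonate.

α₁ = 1 / (1 + [H⁺]/K1 + K2/[H⁺]) = 1 / (1 + 10^-1.13 + 10^-1.98)
   = 1 / (1 + 0.074131 + 0.010471) = 1/1.0846 = 0.9220

α₁ = 0.922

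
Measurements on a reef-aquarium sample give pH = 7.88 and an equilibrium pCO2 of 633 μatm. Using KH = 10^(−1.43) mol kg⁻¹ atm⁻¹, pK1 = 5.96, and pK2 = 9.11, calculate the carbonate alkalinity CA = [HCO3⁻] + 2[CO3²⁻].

[CO2*] = KH · pCO2 = 10^(−1.43) × 633×10^-6 = 2.352×10^-5 mol/kg
α₀ = 1/(1 + K1/[H⁺] + K1K2/[H⁺]²) = 1/(1 + 10^+1.92 + 10^+0.69) = 0.01123
DIC = [CO2*]/α₀ = 2.352×10^-5 / 0.01123 = 2.095 mmol/kg
CA = (α₁ + 2α₂)·DIC = (0.9338 + 2×0.05499) × 2.095 = 2.19 mmol/kg

CA = 2.19 mmol/kg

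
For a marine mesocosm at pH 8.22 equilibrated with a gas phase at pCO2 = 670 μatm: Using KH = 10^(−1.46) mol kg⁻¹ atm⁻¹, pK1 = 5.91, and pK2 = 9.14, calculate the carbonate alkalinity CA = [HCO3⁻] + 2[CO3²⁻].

CA = 5.88 mmol/kg

[CO2*] = KH · pCO2 = 10^(−1.46) × 670×10^-6 = 2.323×10^-5 mol/kg
α₀ = 1/(1 + K1/[H⁺] + K1K2/[H⁺]²) = 1/(1 + 10^+2.31 + 10^+1.39) = 0.004353
DIC = [CO2*]/α₀ = 2.323×10^-5 / 0.004353 = 5.337 mmol/kg
CA = (α₁ + 2α₂)·DIC = (0.8888 + 2×0.1069) × 5.337 = 5.88 mmol/kg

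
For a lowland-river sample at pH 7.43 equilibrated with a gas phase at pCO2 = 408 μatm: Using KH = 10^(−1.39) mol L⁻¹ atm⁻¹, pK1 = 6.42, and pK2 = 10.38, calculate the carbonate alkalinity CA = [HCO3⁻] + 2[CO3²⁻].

CA = 0.170 mmol/L

[CO2*] = KH · pCO2 = 10^(−1.39) × 408×10^-6 = 1.662×10^-5 mol/L
α₀ = 1/(1 + K1/[H⁺] + K1K2/[H⁺]²) = 1/(1 + 10^+1.01 + 10^-1.94) = 0.08893
DIC = [CO2*]/α₀ = 1.662×10^-5 / 0.08893 = 0.1869 mmol/L
CA = (α₁ + 2α₂)·DIC = (0.9100 + 2×0.001021) × 0.1869 = 0.170 mmol/L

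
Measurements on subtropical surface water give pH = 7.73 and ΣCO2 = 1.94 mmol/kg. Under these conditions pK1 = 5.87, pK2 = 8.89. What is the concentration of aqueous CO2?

[CO2*] = 0.0247 mmol/kg

α₀ = 1 / (1 + K1/[H⁺] + K1K2/[H⁺]²) = 1 / (1 + 10^+1.86 + 10^+0.70)
   = 1 / (1 + 72.444 + 5.0119) = 1/78.455 = 0.01275
[CO2*] = α₀ × DIC = 0.01275 × 1.94 = 0.0247 mmol/kg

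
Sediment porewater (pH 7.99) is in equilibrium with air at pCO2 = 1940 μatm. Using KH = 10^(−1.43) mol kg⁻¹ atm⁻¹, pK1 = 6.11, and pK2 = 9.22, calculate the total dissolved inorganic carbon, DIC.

DIC = 5.86 mmol/kg

[CO2*] = KH · pCO2 = 10^(−1.43) × 1940×10^-6 = 7.208×10^-5 mol/kg
α₀ = 1/(1 + K1/[H⁺] + K1K2/[H⁺]²) = 1/(1 + 10^+1.88 + 10^+0.65) = 0.01230
DIC = [CO2*]/α₀ = 7.208×10^-5 / 0.01230 = 5.86 mmol/kg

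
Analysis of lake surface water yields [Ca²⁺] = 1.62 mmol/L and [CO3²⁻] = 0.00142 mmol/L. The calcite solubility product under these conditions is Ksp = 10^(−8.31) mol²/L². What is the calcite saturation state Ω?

Ω = 0.470

Ksp = 10^(−8.31) = 4.898×10^-9
Ω = [Ca²⁺][CO3²⁻]/Ksp = (1.62×10^-3)(0.00142×10^-3) / 4.898×10^-9 = 0.470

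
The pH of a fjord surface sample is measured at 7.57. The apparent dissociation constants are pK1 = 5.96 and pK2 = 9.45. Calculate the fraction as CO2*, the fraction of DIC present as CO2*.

α₀ = 0.0237

α₀ = 1 / (1 + K1/[H⁺] + K1K2/[H⁺]²) = 1 / (1 + 10^+1.61 + 10^-0.27)
   = 1 / (1 + 40.738 + 0.53703) = 1/42.275 = 0.02365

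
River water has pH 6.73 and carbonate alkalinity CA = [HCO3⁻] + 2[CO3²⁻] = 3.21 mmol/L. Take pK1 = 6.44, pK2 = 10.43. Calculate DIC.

DIC = 4.85 mmol/L

CA = [HCO3⁻] + 2[CO3²⁻] = (α₁ + 2α₂)·DIC
At pH 6.73: [H⁺]/K1 = 10^-0.29 = 0.51286, K2/[H⁺] = 10^-3.70 = 0.00019953
α₁ = 1/(1 + 0.51286 + 0.00019953) = 1/1.5131 = 0.6609; α₂ = α₁·K2/[H⁺] = 0.0001319
α₁ + 2α₂ = 0.6612
DIC = CA / (α₁ + 2α₂) = 3.21 / 0.6612 = 4.85 mmol/L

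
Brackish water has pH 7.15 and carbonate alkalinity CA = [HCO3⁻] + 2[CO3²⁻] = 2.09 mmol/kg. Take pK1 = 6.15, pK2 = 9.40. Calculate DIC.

CA = [HCO3⁻] + 2[CO3²⁻] = (α₁ + 2α₂)·DIC
At pH 7.15: [H⁺]/K1 = 10^-1.00 = 0.10000, K2/[H⁺] = 10^-2.25 = 0.0056234
α₁ = 1/(1 + 0.10000 + 0.0056234) = 1/1.1056 = 0.9045; α₂ = α₁·K2/[H⁺] = 0.005086
α₁ + 2α₂ = 0.9146
DIC = CA / (α₁ + 2α₂) = 2.09 / 0.9146 = 2.29 mmol/kg

DIC = 2.29 mmol/kg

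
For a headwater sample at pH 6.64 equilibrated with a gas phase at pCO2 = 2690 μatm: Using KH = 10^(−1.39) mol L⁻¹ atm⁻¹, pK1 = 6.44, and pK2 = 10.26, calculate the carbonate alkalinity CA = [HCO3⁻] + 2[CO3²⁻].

[CO2*] = KH · pCO2 = 10^(−1.39) × 2690×10^-6 = 1.096×10^-4 mol/L
α₀ = 1/(1 + K1/[H⁺] + K1K2/[H⁺]²) = 1/(1 + 10^+0.20 + 10^-3.42) = 0.3868
DIC = [CO2*]/α₀ = 1.096×10^-4 / 0.3868 = 0.2833 mmol/L
CA = (α₁ + 2α₂)·DIC = (0.6130 + 2×0.0001471) × 0.2833 = 0.174 mmol/L

CA = 0.174 mmol/L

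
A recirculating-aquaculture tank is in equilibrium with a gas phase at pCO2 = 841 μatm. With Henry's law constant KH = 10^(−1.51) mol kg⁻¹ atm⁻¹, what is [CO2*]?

[CO2*] = 26.0 μmol/kg

KH = 10^(−1.51) = 3.090×10^-2 mol kg⁻¹ atm⁻¹
[CO2*] = KH · pCO2 = 3.090×10^-2 × 841×10^-6 atm = 2.60×10^-5 mol/kg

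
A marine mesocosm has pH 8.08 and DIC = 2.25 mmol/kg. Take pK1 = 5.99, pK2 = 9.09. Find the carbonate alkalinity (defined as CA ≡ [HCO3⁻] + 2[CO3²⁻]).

CA = [HCO3⁻] + 2[CO3²⁻] = (α₁ + 2α₂)·DIC
At pH 8.08: [H⁺]/K1 = 10^-2.09 = 0.0081283, K2/[H⁺] = 10^-1.01 = 0.097724
α₁ = 1/(1 + 0.0081283 + 0.097724) = 1/1.1059 = 0.9043; α₂ = α₁·K2/[H⁺] = 0.08837
α₁ + 2α₂ = 1.0810
CA = 1.0810 × 2.25 = 2.43 mmol/kg

CA = 2.43 mmol/kg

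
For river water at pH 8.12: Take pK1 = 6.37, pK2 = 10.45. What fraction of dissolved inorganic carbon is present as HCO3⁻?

α₁ = 0.978

α₁ = 1 / (1 + [H⁺]/K1 + K2/[H⁺]) = 1 / (1 + 10^-1.75 + 10^-2.33)
   = 1 / (1 + 0.017783 + 0.0046774) = 1/1.0225 = 0.9780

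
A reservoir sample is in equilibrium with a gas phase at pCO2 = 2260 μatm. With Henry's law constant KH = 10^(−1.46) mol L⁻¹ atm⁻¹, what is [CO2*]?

KH = 10^(−1.46) = 3.467×10^-2 mol L⁻¹ atm⁻¹
[CO2*] = KH · pCO2 = 3.467×10^-2 × 2260×10^-6 atm = 7.84×10^-5 mol/L

[CO2*] = 78.4 μmol/L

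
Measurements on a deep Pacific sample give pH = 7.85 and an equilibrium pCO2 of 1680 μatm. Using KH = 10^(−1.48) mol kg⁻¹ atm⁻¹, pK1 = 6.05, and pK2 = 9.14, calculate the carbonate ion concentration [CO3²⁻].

[CO3²⁻] = 0.180 mmol/kg

[CO2*] = KH · pCO2 = 10^(−1.48) × 1680×10^-6 = 5.563×10^-5 mol/kg
α₀ = 1/(1 + K1/[H⁺] + K1K2/[H⁺]²) = 1/(1 + 10^+1.80 + 10^+0.51) = 0.01485
DIC = [CO2*]/α₀ = 5.563×10^-5 / 0.01485 = 3.746 mmol/kg
[CO3²⁻] = α₂·DIC; α₂ = 0.04806, so [CO3²⁻] = 0.04806 × 3.746 = 0.180 mmol/kg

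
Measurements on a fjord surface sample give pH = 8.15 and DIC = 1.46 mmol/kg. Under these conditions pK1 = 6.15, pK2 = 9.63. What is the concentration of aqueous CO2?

[CO2*] = 14.0 μmol/kg

α₀ = 1 / (1 + K1/[H⁺] + K1K2/[H⁺]²) = 1 / (1 + 10^+2.00 + 10^+0.52)
   = 1 / (1 + 100.00 + 3.3113) = 1/104.31 = 0.009587
[CO2*] = α₀ × DIC = 0.009587 × 1.46 = 0.0140 mmol/kg = 14.0 μmol/kg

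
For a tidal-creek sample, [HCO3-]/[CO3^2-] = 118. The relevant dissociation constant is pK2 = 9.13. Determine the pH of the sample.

pH = 7.06

From K2 = [H⁺][CO3^2-]/[HCO3-]:  pH = pK2 − log₁₀([HCO3-]/[CO3^2-])
log₁₀(118) = +2.072
pH = 9.13 − (+2.072) = 7.06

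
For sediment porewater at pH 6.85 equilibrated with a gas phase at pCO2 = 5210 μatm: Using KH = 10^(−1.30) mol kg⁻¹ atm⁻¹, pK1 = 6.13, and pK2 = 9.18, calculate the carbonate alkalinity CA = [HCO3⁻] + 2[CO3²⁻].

CA = 1.38 mmol/kg

[CO2*] = KH · pCO2 = 10^(−1.30) × 5210×10^-6 = 2.611×10^-4 mol/kg
α₀ = 1/(1 + K1/[H⁺] + K1K2/[H⁺]²) = 1/(1 + 10^+0.72 + 10^-1.61) = 0.1594
DIC = [CO2*]/α₀ = 2.611×10^-4 / 0.1594 = 1.638 mmol/kg
CA = (α₁ + 2α₂)·DIC = (0.8367 + 2×0.003913) × 1.638 = 1.38 mmol/kg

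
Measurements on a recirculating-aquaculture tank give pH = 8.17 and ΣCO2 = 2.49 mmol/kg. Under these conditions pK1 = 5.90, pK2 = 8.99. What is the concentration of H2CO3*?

[CO2*] = 11.6 μmol/kg

α₀ = 1 / (1 + K1/[H⁺] + K1K2/[H⁺]²) = 1 / (1 + 10^+2.27 + 10^+1.45)
   = 1 / (1 + 186.21 + 28.184) = 1/215.39 = 0.004643
[CO2*] = α₀ × DIC = 0.004643 × 2.49 = 0.0116 mmol/kg = 11.6 μmol/kg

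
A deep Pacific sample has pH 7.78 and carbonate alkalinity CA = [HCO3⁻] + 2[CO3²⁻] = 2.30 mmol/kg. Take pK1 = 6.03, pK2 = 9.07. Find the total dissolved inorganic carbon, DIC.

DIC = 2.23 mmol/kg

CA = [HCO3⁻] + 2[CO3²⁻] = (α₁ + 2α₂)·DIC
At pH 7.78: [H⁺]/K1 = 10^-1.75 = 0.017783, K2/[H⁺] = 10^-1.29 = 0.051286
α₁ = 1/(1 + 0.017783 + 0.051286) = 1/1.0691 = 0.9354; α₂ = α₁·K2/[H⁺] = 0.04797
α₁ + 2α₂ = 1.0313
DIC = CA / (α₁ + 2α₂) = 2.30 / 1.0313 = 2.23 mmol/kg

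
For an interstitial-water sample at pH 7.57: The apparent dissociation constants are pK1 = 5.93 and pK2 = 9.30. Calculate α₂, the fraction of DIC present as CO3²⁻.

α₂ = 0.0179

α₂ = 1 / (1 + [H⁺]/K2 + [H⁺]²/(K1K2)) = 1 / (1 + 10^+1.73 + 10^+0.09)
   = 1 / (1 + 53.703 + 1.2303) = 1/55.933 = 0.01788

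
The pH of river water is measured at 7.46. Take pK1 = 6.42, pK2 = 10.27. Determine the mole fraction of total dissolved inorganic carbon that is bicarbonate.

α₁ = 1 / (1 + [H⁺]/K1 + K2/[H⁺]) = 1 / (1 + 10^-1.04 + 10^-2.81)
   = 1 / (1 + 0.091201 + 0.0015488) = 1/1.0927 = 0.9151

α₁ = 0.915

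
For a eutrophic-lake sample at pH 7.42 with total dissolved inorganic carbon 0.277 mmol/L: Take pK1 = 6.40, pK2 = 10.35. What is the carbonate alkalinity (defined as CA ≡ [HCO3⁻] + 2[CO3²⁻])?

CA = 0.253 mmol/L

CA = [HCO3⁻] + 2[CO3²⁻] = (α₁ + 2α₂)·DIC
At pH 7.42: [H⁺]/K1 = 10^-1.02 = 0.095499, K2/[H⁺] = 10^-2.93 = 0.0011749
α₁ = 1/(1 + 0.095499 + 0.0011749) = 1/1.0967 = 0.9118; α₂ = α₁·K2/[H⁺] = 0.001071
α₁ + 2α₂ = 0.9140
CA = 0.9140 × 0.277 = 0.253 mmol/L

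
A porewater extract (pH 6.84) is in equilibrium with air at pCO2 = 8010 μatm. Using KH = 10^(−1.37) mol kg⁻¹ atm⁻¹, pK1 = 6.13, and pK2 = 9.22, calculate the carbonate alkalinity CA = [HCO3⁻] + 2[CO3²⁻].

[CO2*] = KH · pCO2 = 10^(−1.37) × 8010×10^-6 = 3.417×10^-4 mol/kg
α₀ = 1/(1 + K1/[H⁺] + K1K2/[H⁺]²) = 1/(1 + 10^+0.71 + 10^-1.67) = 0.1626
DIC = [CO2*]/α₀ = 3.417×10^-4 / 0.1626 = 2.101 mmol/kg
CA = (α₁ + 2α₂)·DIC = (0.8339 + 2×0.003476) × 2.101 = 1.77 mmol/kg

CA = 1.77 mmol/kg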